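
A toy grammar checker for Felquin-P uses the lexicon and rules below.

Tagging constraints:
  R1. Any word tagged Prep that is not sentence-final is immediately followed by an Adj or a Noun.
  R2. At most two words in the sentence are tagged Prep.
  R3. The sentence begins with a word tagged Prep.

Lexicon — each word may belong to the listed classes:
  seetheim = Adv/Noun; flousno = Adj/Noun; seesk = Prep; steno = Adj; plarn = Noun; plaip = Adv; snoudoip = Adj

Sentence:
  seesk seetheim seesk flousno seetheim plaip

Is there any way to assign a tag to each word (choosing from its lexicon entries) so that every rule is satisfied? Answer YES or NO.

Candidates per position — 1:seesk {Prep}; 2:seetheim {Adv,Noun}; 3:seesk {Prep}; 4:flousno {Adj,Noun}; 5:seetheim {Adv,Noun}; 6:plaip {Adv}.
One satisfying assignment: Prep Noun Prep Adj Noun Adv.
Verifying each rule — rule 1 holds; rule 2 holds; rule 3 holds.

YES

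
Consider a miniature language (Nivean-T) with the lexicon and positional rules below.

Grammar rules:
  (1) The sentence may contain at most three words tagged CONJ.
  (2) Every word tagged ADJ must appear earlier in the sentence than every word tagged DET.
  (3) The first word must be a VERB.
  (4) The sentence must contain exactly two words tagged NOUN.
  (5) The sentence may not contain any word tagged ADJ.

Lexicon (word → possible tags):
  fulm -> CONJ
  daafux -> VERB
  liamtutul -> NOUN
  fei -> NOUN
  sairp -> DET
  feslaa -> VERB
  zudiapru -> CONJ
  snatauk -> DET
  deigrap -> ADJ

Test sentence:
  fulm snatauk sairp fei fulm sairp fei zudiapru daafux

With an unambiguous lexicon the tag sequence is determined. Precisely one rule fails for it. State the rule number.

Fixed tagging: CONJ DET DET NOUN CONJ DET NOUN CONJ VERB.
Checking each rule: R1 pass, R2 pass, R3 fail, R4 pass, R5 pass.
Only rule 3 fails.

3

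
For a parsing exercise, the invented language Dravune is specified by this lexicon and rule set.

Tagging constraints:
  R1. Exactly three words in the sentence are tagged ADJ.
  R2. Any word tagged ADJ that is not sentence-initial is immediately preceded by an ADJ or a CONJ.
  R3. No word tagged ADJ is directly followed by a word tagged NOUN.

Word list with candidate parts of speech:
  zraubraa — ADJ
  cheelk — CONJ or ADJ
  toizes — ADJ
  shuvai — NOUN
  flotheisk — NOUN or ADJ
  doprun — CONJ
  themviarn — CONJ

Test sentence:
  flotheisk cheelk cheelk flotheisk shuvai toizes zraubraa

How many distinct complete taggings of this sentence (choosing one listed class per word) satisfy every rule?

0

Candidates per position — 1:flotheisk {NOUN,ADJ}; 2:cheelk {CONJ,ADJ}; 3:cheelk {CONJ,ADJ}; 4:flotheisk {NOUN,ADJ}; 5:shuvai {NOUN}; 6:toizes {ADJ}; 7:zraubraa {ADJ}.
There are 16 candidate sequences in total.
Rule 2 cannot be satisfied by any choice of tags from the lexicon.
So there is no consistent tagging.
Count = 0.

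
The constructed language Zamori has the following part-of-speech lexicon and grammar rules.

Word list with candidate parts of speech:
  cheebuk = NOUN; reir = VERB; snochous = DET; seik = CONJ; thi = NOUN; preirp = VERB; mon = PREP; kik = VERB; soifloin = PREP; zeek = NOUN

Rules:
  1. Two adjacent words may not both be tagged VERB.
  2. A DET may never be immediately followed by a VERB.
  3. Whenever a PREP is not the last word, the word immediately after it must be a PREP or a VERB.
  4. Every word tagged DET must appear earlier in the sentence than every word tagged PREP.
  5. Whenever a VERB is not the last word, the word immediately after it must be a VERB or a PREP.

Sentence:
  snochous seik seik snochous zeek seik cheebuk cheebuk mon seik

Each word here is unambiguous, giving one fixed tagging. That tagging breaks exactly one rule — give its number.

Fixed tagging: DET CONJ CONJ DET NOUN CONJ NOUN NOUN PREP CONJ.
Applying the rules: R1 ✓, R2 ✓, R3 ✗, R4 ✓, R5 ✓.
Only rule 3 fails.

3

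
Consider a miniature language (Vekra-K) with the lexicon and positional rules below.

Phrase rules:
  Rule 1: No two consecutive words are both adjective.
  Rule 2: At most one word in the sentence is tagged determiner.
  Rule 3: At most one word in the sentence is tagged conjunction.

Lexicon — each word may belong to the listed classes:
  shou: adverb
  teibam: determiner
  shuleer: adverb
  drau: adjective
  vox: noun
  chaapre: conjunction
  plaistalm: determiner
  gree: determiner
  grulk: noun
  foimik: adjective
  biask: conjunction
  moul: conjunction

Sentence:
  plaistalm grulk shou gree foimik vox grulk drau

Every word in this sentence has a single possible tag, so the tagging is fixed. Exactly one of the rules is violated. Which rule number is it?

Fixed tagging: determiner noun adverb determiner adjective noun noun adjective.
Checking each rule: R1 holds, R2 violated, R3 holds.
Only rule 2 fails.

2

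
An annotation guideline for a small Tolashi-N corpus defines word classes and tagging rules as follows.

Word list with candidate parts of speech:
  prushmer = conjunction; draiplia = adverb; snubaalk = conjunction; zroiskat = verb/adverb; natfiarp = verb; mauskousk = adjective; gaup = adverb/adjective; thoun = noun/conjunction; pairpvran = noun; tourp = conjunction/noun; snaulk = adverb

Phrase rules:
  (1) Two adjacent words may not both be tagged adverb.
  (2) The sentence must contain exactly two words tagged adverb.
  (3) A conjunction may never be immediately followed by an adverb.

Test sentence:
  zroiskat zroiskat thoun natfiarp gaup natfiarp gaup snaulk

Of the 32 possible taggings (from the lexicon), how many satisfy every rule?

6

Candidates per position — 1:zroiskat {verb,adverb}; 2:zroiskat {verb,adverb}; 3:thoun {noun,conjunction}; 4:natfiarp {verb}; 5:gaup {adverb,adjective}; 6:natfiarp {verb}; 7:gaup {adverb,adjective}; 8:snaulk {adverb}.
There are 32 candidate sequences in total.
Checking each against the rules leaves 6 sequences.
Count = 6.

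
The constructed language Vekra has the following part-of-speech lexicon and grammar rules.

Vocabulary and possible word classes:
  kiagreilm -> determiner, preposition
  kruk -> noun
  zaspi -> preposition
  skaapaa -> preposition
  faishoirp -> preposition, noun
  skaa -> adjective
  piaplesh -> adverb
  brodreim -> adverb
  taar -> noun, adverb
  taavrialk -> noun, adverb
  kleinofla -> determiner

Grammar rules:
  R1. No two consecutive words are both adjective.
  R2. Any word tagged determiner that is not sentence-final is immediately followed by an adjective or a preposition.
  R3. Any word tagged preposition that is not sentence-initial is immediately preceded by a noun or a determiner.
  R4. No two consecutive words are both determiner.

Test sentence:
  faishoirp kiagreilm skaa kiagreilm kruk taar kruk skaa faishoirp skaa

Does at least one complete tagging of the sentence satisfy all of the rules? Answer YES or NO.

Candidates per position — 1:faishoirp {preposition,noun}; 2:kiagreilm {determiner,preposition}; 3:skaa {adjective}; 4:kiagreilm {determiner,preposition}; 5:kruk {noun}; 6:taar {noun,adverb}; 7:kruk {noun}; 8:skaa {adjective}; 9:faishoirp {preposition,noun}; 10:skaa {adjective}.
Every candidate sequence violates at least one rule; no consistent tagging exists.

NO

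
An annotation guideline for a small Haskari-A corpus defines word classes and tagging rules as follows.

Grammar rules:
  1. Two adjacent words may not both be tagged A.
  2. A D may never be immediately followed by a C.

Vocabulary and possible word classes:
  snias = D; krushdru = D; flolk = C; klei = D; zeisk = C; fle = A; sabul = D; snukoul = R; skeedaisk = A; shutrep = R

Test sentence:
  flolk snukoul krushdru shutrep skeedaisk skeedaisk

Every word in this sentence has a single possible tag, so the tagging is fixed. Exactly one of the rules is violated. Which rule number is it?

Fixed tagging: C R D R A A.
Rule check: R1 ✗, R2 ✓.
Only rule 1 fails.

1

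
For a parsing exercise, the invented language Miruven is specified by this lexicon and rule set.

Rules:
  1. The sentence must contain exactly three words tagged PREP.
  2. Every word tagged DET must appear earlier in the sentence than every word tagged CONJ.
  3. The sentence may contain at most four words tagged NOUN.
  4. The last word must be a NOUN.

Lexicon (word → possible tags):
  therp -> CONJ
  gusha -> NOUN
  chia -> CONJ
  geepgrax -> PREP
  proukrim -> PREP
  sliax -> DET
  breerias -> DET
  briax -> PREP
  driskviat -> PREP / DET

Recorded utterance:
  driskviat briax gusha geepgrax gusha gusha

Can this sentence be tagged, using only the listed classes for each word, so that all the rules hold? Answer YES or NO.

Candidates per position — 1:driskviat {PREP,DET}; 2:briax {PREP}; 3:gusha {NOUN}; 4:geepgrax {PREP}; 5:gusha {NOUN}; 6:gusha {NOUN}.
One satisfying assignment: PREP PREP NOUN PREP NOUN NOUN.
Check: rule 1 ok; rule 2 ok; rule 3 ok; rule 4 ok.

YES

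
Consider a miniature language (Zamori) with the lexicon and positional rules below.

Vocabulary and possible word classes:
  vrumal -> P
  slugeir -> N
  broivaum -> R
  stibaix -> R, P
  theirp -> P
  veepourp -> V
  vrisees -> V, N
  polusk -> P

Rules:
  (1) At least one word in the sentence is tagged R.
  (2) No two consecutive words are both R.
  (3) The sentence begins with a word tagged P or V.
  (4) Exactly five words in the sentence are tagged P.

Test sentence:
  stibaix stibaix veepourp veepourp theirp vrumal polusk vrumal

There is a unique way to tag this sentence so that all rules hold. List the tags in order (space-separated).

Candidates per position — 1:stibaix {R,P}; 2:stibaix {R,P}; 3:veepourp {V}; 4:veepourp {V}; 5:theirp {P}; 6:vrumal {P}; 7:polusk {P}; 8:vrumal {P}.
Position 1: tagging it R would leave rule 3 unsatisfiable, so it must be P.
Position 2: tagging it P would leave rule 1 unsatisfiable, so it must be R.
So the tagging must be: P R V V P P P P.
Check: rule 1 ok; rule 2 ok; rule 3 ok; rule 4 ok.

P R V V P P P P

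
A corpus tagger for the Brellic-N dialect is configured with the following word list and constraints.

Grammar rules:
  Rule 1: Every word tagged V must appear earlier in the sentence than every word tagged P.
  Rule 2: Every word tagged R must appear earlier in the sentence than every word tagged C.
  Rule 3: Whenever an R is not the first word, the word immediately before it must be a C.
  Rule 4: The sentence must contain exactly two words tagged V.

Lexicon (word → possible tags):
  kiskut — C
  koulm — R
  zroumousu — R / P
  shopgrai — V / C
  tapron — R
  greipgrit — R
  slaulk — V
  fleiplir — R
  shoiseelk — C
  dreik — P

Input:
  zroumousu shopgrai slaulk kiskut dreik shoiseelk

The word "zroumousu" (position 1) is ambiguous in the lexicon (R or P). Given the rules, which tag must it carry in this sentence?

R

Candidates per position — 1:zroumousu {R,P}; 2:shopgrai {V,C}; 3:slaulk {V}; 4:kiskut {C}; 5:dreik {P}; 6:shoiseelk {C}.
If word 1 were P, no tagging could satisfy rule 1; so word 1 is R.
If word 2 were C, no tagging could satisfy rule 4; so word 2 is V.
The only consistent sequence is: R V V C P C.
Check: rule 1 holds; rule 2 holds; rule 3 holds; rule 4 holds.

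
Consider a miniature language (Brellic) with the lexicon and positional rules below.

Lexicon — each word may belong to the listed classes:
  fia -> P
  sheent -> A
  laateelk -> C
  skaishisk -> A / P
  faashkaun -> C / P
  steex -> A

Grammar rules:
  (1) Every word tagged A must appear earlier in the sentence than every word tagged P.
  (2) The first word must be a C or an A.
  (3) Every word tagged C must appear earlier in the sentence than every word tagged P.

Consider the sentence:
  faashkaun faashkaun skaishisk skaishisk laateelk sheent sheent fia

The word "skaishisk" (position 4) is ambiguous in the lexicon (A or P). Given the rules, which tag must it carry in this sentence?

Candidates per position — 1:faashkaun {C,P}; 2:faashkaun {C,P}; 3:skaishisk {A,P}; 4:skaishisk {A,P}; 5:laateelk {C}; 6:sheent {A}; 7:sheent {A}; 8:fia {P}.
If word 1 were P, no tagging could satisfy rule 1; so word 1 is C.
If word 2 were P, no tagging could satisfy rule 1; so word 2 is C.
If word 3 were P, no tagging could satisfy rule 1; so word 3 is A.
If word 4 were P, no tagging could satisfy rule 1; so word 4 is A.
The only consistent sequence is: C C A A C A A P.
Checking: rule 1 ok; rule 2 ok; rule 3 ok.

A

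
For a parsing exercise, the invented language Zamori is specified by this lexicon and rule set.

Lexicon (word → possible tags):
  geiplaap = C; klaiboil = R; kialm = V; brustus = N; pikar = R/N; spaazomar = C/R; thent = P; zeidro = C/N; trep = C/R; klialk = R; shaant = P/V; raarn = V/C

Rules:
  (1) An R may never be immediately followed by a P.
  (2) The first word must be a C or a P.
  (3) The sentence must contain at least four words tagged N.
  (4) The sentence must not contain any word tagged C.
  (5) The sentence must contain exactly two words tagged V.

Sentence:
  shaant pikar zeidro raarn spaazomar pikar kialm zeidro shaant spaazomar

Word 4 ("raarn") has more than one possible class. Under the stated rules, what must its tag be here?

V

Candidates per position — 1:shaant {P,V}; 2:pikar {R,N}; 3:zeidro {C,N}; 4:raarn {V,C}; 5:spaazomar {C,R}; 6:pikar {R,N}; 7:kialm {V}; 8:zeidro {C,N}; 9:shaant {P,V}; 10:spaazomar {C,R}.
Position 1: V is ruled out by rule 2; that leaves P.
Position 2: R is ruled out by rule 3; that leaves N.
Position 3: C is ruled out by rule 3; that leaves N.
Position 4: C is ruled out by rule 4; that leaves V.
Position 5: C is ruled out by rule 4; that leaves R.
Position 6: R is ruled out by rule 3; that leaves N.
Position 8: C is ruled out by rule 3; that leaves N.
Position 9: V is ruled out by rule 5; that leaves P.
Position 10: C is ruled out by rule 4; that leaves R.
That leaves exactly one tagging: P N N V R N V N P R.
Verifying each rule — rule 1 ✓; rule 2 ✓; rule 3 ✓; rule 4 ✓; rule 5 ✓.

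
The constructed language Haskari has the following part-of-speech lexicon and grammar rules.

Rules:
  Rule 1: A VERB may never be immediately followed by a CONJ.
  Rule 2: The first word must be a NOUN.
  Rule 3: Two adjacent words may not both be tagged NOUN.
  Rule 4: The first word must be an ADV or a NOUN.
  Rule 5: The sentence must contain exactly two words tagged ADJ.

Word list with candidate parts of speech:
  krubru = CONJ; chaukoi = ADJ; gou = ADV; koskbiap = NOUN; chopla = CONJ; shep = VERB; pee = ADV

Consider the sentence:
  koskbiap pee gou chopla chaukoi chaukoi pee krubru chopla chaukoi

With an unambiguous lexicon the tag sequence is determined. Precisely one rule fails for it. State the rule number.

5

Fixed tagging: NOUN ADV ADV CONJ ADJ ADJ ADV CONJ CONJ ADJ.
Rule check: R1 ok, R2 ok, R3 ok, R4 ok, R5 fails.
Only rule 5 fails.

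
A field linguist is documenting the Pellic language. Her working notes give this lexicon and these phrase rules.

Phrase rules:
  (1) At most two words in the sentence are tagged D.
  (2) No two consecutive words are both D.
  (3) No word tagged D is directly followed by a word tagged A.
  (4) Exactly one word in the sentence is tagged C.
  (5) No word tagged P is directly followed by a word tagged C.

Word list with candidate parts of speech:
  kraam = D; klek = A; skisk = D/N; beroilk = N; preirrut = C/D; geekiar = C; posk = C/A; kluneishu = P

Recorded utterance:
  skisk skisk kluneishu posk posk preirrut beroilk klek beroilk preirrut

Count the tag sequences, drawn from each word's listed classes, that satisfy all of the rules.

Candidates per position — 1:skisk {D,N}; 2:skisk {D,N}; 3:kluneishu {P}; 4:posk {C,A}; 5:posk {C,A}; 6:preirrut {C,D}; 7:beroilk {N}; 8:klek {A}; 9:beroilk {N}; 10:preirrut {C,D}.
There are 64 candidate sequences in total.
Checking each against the rules leaves 7 sequences.
Count = 7.

7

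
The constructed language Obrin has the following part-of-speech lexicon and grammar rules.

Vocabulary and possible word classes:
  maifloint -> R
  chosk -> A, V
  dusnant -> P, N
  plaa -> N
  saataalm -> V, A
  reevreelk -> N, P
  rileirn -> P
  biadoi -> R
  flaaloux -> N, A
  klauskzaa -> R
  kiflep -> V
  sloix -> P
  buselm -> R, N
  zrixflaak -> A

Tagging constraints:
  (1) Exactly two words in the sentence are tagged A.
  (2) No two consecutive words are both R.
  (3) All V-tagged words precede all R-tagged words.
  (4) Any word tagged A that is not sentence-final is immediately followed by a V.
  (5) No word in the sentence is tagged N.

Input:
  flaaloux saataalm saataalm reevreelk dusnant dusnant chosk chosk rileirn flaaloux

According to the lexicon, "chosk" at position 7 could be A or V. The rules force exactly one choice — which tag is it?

Candidates per position — 1:flaaloux {N,A}; 2:saataalm {V,A}; 3:saataalm {V,A}; 4:reevreelk {N,P}; 5:dusnant {P,N}; 6:dusnant {P,N}; 7:chosk {A,V}; 8:chosk {A,V}; 9:rileirn {P}; 10:flaaloux {N,A}.
Position 1: tagging it N would leave rule 5 unsatisfiable, so it must be A.
Position 2: tagging it A would leave rule 4 unsatisfiable, so it must be V.
Position 3: tagging it A would leave rule 4 unsatisfiable, so it must be V.
Position 4: tagging it N would leave rule 5 unsatisfiable, so it must be P.
Position 5: tagging it N would leave rule 5 unsatisfiable, so it must be P.
Position 6: tagging it N would leave rule 5 unsatisfiable, so it must be P.
Position 8: tagging it A would leave rule 4 unsatisfiable, so it must be V.
Position 10: tagging it N would leave rule 5 unsatisfiable, so it must be A.
Position 7: tagging it A would leave rule 1 unsatisfiable, so it must be V.
The only consistent sequence is: A V V P P P V V P A.
Checking: rule 1 ✓; rule 2 ✓; rule 3 ✓; rule 4 ✓; rule 5 ✓.

V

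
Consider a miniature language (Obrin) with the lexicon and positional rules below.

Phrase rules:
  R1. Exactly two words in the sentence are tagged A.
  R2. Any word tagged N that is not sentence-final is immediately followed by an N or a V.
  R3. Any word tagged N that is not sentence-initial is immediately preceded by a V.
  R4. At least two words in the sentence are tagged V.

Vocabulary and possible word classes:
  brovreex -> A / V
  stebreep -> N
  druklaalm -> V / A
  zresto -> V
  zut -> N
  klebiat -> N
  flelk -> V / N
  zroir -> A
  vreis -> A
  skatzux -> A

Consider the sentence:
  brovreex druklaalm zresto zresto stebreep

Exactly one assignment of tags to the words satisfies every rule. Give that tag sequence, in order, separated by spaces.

Candidates per position — 1:brovreex {A,V}; 2:druklaalm {V,A}; 3:zresto {V}; 4:zresto {V}; 5:stebreep {N}.
Position 1: V is ruled out by rule 1; that leaves A.
Position 2: V is ruled out by rule 1; that leaves A.
The only consistent sequence is: A A V V N.
Rule-by-rule: rule 1 satisfied; rule 2 satisfied; rule 3 satisfied; rule 4 satisfied.

A A V V N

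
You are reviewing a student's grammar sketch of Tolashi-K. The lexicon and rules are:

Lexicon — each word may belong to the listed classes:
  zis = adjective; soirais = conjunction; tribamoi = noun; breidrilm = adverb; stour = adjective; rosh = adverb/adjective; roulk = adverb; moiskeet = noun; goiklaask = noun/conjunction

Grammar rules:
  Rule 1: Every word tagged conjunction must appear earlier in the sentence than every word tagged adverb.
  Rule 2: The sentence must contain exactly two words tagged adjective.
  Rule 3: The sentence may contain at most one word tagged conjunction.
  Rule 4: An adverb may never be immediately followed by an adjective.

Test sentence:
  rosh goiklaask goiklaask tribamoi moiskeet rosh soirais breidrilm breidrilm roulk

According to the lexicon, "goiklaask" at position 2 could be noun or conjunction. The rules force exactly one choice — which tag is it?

Candidates per position — 1:rosh {adverb,adjective}; 2:goiklaask {noun,conjunction}; 3:goiklaask {noun,conjunction}; 4:tribamoi {noun}; 5:moiskeet {noun}; 6:rosh {adverb,adjective}; 7:soirais {conjunction}; 8:breidrilm {adverb}; 9:breidrilm {adverb}; 10:roulk {adverb}.
Position 1: tagging it adverb would leave rule 1 unsatisfiable, so it must be adjective.
Position 2: tagging it conjunction would leave rule 3 unsatisfiable, so it must be noun.
Position 3: tagging it conjunction would leave rule 3 unsatisfiable, so it must be noun.
Position 6: tagging it adverb would leave rule 1 unsatisfiable, so it must be adjective.
That leaves exactly one tagging: adjective noun noun noun noun adjective conjunction adverb adverb adverb.
Rule-by-rule: rule 1 satisfied; rule 2 satisfied; rule 3 satisfied; rule 4 satisfied.

noun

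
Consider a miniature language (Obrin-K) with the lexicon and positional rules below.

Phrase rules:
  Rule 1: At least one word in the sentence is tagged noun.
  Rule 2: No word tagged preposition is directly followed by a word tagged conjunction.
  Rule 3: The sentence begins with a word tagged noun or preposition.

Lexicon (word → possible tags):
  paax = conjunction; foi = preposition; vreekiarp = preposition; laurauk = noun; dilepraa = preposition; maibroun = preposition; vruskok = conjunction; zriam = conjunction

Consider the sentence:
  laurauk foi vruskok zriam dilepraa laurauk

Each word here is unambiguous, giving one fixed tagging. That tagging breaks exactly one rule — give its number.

Fixed tagging: noun preposition conjunction conjunction preposition noun.
Applying the rules: R1 holds, R2 violated, R3 holds.
Only rule 2 fails.

2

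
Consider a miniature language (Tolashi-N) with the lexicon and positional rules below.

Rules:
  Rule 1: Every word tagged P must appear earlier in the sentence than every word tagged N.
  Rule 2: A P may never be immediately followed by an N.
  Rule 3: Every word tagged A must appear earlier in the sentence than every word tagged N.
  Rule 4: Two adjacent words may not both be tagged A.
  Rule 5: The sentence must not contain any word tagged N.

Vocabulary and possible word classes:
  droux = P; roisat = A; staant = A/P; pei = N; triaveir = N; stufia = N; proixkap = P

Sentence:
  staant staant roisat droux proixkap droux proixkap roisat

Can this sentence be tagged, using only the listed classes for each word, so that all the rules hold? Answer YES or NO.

YES

Candidates per position — 1:staant {A,P}; 2:staant {A,P}; 3:roisat {A}; 4:droux {P}; 5:proixkap {P}; 6:droux {P}; 7:proixkap {P}; 8:roisat {A}.
One satisfying assignment: P P A P P P P A.
Check: rule 1 ok; rule 2 ok; rule 3 ok; rule 4 ok; rule 5 ok.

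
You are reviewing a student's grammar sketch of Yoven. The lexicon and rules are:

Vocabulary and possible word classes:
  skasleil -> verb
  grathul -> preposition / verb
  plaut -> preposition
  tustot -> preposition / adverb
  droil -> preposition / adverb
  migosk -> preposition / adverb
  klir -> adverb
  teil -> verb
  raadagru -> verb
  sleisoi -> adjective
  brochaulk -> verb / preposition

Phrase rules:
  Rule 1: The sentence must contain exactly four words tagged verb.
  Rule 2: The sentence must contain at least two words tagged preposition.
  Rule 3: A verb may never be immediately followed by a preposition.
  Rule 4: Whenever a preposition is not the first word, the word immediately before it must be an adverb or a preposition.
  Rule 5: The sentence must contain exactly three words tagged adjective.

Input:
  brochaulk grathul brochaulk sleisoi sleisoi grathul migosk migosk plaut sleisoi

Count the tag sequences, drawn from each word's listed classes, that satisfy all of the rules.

Candidates per position — 1:brochaulk {verb,preposition}; 2:grathul {preposition,verb}; 3:brochaulk {verb,preposition}; 4:sleisoi {adjective}; 5:sleisoi {adjective}; 6:grathul {preposition,verb}; 7:migosk {preposition,adverb}; 8:migosk {preposition,adverb}; 9:plaut {preposition}; 10:sleisoi {adjective}.
There are 64 candidate sequences in total.
The sequences that satisfy every rule: verb verb verb adjective adjective verb adverb preposition preposition adjective.
Count = 1.

1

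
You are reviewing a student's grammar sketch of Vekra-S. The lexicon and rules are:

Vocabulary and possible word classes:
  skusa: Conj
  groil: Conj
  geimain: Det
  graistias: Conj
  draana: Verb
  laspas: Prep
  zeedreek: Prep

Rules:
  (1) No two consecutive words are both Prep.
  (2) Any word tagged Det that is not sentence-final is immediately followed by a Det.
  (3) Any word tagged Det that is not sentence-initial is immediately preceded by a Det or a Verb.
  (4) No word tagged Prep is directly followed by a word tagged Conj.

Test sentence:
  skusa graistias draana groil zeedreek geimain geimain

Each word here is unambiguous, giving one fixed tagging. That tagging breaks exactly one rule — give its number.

3

Fixed tagging: Conj Conj Verb Conj Prep Det Det.
Applying the rules: R1 ✓, R2 ✓, R3 ✗, R4 ✓.
Only rule 3 fails.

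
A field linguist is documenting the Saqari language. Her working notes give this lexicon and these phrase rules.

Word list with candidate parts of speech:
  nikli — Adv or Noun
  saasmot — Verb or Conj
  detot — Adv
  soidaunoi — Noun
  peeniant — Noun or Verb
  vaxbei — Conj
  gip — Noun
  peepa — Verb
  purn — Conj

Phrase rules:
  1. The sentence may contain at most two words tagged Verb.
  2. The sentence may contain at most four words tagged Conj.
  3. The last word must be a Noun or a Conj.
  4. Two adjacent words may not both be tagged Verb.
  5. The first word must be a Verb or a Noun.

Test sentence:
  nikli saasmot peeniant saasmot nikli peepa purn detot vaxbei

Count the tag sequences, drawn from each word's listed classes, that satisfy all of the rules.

8

Candidates per position — 1:nikli {Adv,Noun}; 2:saasmot {Verb,Conj}; 3:peeniant {Noun,Verb}; 4:saasmot {Verb,Conj}; 5:nikli {Adv,Noun}; 6:peepa {Verb}; 7:purn {Conj}; 8:detot {Adv}; 9:vaxbei {Conj}.
There are 32 candidate sequences in total.
Checking each against the rules leaves 8 sequences.
Count = 8.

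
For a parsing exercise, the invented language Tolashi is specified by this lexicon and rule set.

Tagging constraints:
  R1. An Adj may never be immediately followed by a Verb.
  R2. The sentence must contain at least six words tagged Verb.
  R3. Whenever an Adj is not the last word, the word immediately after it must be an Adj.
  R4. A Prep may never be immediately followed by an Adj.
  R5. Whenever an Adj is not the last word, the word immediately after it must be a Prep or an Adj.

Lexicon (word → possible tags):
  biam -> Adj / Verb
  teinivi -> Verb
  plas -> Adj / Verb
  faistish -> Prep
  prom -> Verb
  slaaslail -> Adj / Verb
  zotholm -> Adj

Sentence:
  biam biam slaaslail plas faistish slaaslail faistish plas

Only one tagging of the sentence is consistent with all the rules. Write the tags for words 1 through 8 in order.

Candidates per position — 1:biam {Adj,Verb}; 2:biam {Adj,Verb}; 3:slaaslail {Adj,Verb}; 4:plas {Adj,Verb}; 5:faistish {Prep}; 6:slaaslail {Adj,Verb}; 7:faistish {Prep}; 8:plas {Adj,Verb}.
Word 1 cannot be Adj — rule 2 would then fail for every completion. It is Verb.
Word 2 cannot be Adj — rule 2 would then fail for every completion. It is Verb.
Word 3 cannot be Adj — rule 2 would then fail for every completion. It is Verb.
Word 4 cannot be Adj — rule 2 would then fail for every completion. It is Verb.
Word 6 cannot be Adj — rule 2 would then fail for every completion. It is Verb.
Word 8 cannot be Adj — rule 2 would then fail for every completion. It is Verb.
That leaves exactly one tagging: Verb Verb Verb Verb Prep Verb Prep Verb.
Rule-by-rule: rule 1 ✓; rule 2 ✓; rule 3 ✓; rule 4 ✓; rule 5 ✓.

Verb Verb Verb Verb Prep Verb Prep Verb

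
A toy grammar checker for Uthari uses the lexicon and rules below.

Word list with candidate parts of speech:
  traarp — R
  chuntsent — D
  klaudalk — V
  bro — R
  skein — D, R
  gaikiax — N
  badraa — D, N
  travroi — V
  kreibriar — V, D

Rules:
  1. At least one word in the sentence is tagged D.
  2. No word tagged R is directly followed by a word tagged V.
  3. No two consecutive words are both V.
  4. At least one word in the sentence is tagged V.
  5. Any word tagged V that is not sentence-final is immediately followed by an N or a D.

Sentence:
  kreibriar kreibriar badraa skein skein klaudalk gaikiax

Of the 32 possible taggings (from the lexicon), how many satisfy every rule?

12

Candidates per position — 1:kreibriar {V,D}; 2:kreibriar {V,D}; 3:badraa {D,N}; 4:skein {D,R}; 5:skein {D,R}; 6:klaudalk {V}; 7:gaikiax {N}.
There are 32 candidate sequences in total.
Checking each against the rules leaves 12 sequences.
Count = 12.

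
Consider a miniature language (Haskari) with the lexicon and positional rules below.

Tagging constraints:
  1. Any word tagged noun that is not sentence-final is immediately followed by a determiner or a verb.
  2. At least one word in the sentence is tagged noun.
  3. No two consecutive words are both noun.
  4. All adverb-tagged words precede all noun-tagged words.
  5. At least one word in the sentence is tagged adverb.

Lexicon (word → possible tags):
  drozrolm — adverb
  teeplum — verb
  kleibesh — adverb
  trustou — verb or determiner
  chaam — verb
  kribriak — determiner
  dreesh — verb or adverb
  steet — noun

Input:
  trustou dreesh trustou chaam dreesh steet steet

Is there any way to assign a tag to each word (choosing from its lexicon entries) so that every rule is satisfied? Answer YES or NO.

NO

Candidates per position — 1:trustou {verb,determiner}; 2:dreesh {verb,adverb}; 3:trustou {verb,determiner}; 4:chaam {verb}; 5:dreesh {verb,adverb}; 6:steet {noun}; 7:steet {noun}.
Rule 1 cannot be satisfied by any choice of tags from the lexicon.
So there is no consistent tagging.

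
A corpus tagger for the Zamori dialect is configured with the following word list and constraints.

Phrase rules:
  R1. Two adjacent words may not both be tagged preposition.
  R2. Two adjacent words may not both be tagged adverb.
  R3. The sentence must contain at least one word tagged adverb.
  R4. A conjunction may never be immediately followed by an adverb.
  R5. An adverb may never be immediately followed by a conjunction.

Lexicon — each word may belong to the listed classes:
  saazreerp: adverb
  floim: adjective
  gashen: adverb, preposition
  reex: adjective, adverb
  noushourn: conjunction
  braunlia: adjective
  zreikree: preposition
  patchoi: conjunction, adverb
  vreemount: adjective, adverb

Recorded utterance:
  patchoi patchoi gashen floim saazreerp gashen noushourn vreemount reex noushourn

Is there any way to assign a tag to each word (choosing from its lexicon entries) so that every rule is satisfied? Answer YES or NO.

YES

Candidates per position — 1:patchoi {conjunction,adverb}; 2:patchoi {conjunction,adverb}; 3:gashen {adverb,preposition}; 4:floim {adjective}; 5:saazreerp {adverb}; 6:gashen {adverb,preposition}; 7:noushourn {conjunction}; 8:vreemount {adjective,adverb}; 9:reex {adjective,adverb}; 10:noushourn {conjunction}.
One satisfying assignment: conjunction conjunction preposition adjective adverb preposition conjunction adjective adjective conjunction.
Checking: rule 1 holds; rule 2 holds; rule 3 holds; rule 4 holds; rule 5 holds.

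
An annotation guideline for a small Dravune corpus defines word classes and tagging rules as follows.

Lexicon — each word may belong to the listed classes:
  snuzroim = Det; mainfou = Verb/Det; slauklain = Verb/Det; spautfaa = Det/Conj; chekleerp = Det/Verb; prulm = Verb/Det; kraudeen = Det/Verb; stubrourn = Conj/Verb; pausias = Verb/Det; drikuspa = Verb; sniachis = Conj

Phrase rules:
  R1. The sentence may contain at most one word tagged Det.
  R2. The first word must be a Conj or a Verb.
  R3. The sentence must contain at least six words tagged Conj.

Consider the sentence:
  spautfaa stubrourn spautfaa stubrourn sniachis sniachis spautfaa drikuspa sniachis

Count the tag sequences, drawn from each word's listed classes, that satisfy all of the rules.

Candidates per position — 1:spautfaa {Det,Conj}; 2:stubrourn {Conj,Verb}; 3:spautfaa {Det,Conj}; 4:stubrourn {Conj,Verb}; 5:sniachis {Conj}; 6:sniachis {Conj}; 7:spautfaa {Det,Conj}; 8:drikuspa {Verb}; 9:sniachis {Conj}.
There are 32 candidate sequences in total.
Checking each against the rules leaves 10 sequences.
Count = 10.

10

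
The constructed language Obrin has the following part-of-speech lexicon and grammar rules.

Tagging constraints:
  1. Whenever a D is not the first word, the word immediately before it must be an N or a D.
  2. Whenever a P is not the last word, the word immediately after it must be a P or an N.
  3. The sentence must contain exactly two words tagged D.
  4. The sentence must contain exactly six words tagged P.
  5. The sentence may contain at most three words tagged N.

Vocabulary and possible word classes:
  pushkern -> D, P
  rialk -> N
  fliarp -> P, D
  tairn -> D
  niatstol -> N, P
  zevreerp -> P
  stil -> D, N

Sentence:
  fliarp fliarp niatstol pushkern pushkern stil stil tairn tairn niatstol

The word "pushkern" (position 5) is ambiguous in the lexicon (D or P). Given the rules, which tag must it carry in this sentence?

P

Candidates per position — 1:fliarp {P,D}; 2:fliarp {P,D}; 3:niatstol {N,P}; 4:pushkern {D,P}; 5:pushkern {D,P}; 6:stil {D,N}; 7:stil {D,N}; 8:tairn {D}; 9:tairn {D}; 10:niatstol {N,P}.
If word 1 were D, no tagging could satisfy rule 3; so word 1 is P.
If word 2 were D, no tagging could satisfy rule 1; so word 2 is P.
If word 3 were N, no tagging could satisfy rule 4; so word 3 is P.
If word 4 were D, no tagging could satisfy rule 1; so word 4 is P.
If word 5 were D, no tagging could satisfy rule 1; so word 5 is P.
If word 6 were D, no tagging could satisfy rule 1; so word 6 is N.
If word 7 were D, no tagging could satisfy rule 3; so word 7 is N.
If word 10 were N, no tagging could satisfy rule 4; so word 10 is P.
The only consistent sequence is: P P P P P N N D D P.
Check: rule 1 holds; rule 2 holds; rule 3 holds; rule 4 holds; rule 5 holds.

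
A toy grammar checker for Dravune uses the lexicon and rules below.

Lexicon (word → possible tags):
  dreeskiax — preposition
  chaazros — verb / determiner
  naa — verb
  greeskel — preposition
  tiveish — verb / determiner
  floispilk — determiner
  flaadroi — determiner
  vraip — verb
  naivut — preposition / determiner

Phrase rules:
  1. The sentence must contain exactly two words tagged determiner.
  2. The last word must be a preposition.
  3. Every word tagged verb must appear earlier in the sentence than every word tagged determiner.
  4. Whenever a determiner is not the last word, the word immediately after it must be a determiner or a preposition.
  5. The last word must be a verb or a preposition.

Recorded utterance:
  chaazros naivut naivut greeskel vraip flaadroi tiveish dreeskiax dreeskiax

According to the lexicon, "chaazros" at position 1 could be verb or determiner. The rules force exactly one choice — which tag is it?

verb

Candidates per position — 1:chaazros {verb,determiner}; 2:naivut {preposition,determiner}; 3:naivut {preposition,determiner}; 4:greeskel {preposition}; 5:vraip {verb}; 6:flaadroi {determiner}; 7:tiveish {verb,determiner}; 8:dreeskiax {preposition}; 9:dreeskiax {preposition}.
At position 1, choosing determiner makes rule 3 impossible to satisfy; hence verb.
At position 2, choosing determiner makes rule 3 impossible to satisfy; hence preposition.
At position 3, choosing determiner makes rule 3 impossible to satisfy; hence preposition.
At position 7, choosing verb makes rule 1 impossible to satisfy; hence determiner.
The unique satisfying tagging is: verb preposition preposition preposition verb determiner determiner preposition preposition.
Check: rule 1 ✓; rule 2 ✓; rule 3 ✓; rule 4 ✓; rule 5 ✓.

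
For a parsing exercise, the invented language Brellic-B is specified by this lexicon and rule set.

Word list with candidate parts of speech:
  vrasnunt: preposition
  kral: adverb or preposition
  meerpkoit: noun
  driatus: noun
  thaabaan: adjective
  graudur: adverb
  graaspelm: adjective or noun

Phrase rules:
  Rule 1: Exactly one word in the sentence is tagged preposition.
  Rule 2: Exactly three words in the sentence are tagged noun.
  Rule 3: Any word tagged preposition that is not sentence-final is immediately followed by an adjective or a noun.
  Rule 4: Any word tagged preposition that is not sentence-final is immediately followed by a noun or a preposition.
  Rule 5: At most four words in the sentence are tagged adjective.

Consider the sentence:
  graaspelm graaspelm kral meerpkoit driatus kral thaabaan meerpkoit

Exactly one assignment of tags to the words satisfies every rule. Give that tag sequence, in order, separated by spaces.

Candidates per position — 1:graaspelm {adjective,noun}; 2:graaspelm {adjective,noun}; 3:kral {adverb,preposition}; 4:meerpkoit {noun}; 5:driatus {noun}; 6:kral {adverb,preposition}; 7:thaabaan {adjective}; 8:meerpkoit {noun}.
If word 1 were noun, no tagging could satisfy rule 2; so word 1 is adjective.
If word 2 were noun, no tagging could satisfy rule 2; so word 2 is adjective.
If word 6 were preposition, no tagging could satisfy rule 4; so word 6 is adverb.
If word 3 were adverb, no tagging could satisfy rule 1; so word 3 is preposition.
The unique satisfying tagging is: adjective adjective preposition noun noun adverb adjective noun.
Verifying each rule — rule 1 ok; rule 2 ok; rule 3 ok; rule 4 ok; rule 5 ok.

adjective adjective preposition noun noun adverb adjective noun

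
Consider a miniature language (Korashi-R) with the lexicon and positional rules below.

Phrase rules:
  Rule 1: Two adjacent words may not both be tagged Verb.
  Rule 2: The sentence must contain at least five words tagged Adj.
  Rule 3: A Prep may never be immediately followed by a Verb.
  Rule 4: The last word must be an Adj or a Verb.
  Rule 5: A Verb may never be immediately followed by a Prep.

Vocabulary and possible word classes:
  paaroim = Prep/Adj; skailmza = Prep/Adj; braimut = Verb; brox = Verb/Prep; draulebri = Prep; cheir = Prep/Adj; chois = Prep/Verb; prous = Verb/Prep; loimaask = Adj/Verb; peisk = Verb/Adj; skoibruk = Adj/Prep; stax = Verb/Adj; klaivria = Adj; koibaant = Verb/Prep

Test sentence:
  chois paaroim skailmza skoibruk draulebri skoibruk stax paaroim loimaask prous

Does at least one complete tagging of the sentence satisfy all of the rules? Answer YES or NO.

Candidates per position — 1:chois {Prep,Verb}; 2:paaroim {Prep,Adj}; 3:skailmza {Prep,Adj}; 4:skoibruk {Adj,Prep}; 5:draulebri {Prep}; 6:skoibruk {Adj,Prep}; 7:stax {Verb,Adj}; 8:paaroim {Prep,Adj}; 9:loimaask {Adj,Verb}; 10:prous {Verb,Prep}.
One satisfying assignment: Verb Adj Adj Adj Prep Adj Verb Adj Adj Verb.
Verifying each rule — rule 1 ✓; rule 2 ✓; rule 3 ✓; rule 4 ✓; rule 5 ✓.

YES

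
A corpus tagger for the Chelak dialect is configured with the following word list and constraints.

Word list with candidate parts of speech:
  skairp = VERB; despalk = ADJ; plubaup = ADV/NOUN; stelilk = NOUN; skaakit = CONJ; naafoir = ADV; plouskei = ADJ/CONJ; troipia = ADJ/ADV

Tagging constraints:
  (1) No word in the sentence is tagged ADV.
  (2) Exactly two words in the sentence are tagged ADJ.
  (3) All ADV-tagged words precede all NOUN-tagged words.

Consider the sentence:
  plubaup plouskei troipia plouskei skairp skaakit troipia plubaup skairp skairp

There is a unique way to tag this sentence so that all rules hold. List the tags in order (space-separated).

NOUN CONJ ADJ CONJ VERB CONJ ADJ NOUN VERB VERB

Candidates per position — 1:plubaup {ADV,NOUN}; 2:plouskei {ADJ,CONJ}; 3:troipia {ADJ,ADV}; 4:plouskei {ADJ,CONJ}; 5:skairp {VERB}; 6:skaakit {CONJ}; 7:troipia {ADJ,ADV}; 8:plubaup {ADV,NOUN}; 9:skairp {VERB}; 10:skairp {VERB}.
Position 1: tagging it ADV would leave rule 1 unsatisfiable, so it must be NOUN.
Position 3: tagging it ADV would leave rule 1 unsatisfiable, so it must be ADJ.
Position 7: tagging it ADV would leave rule 1 unsatisfiable, so it must be ADJ.
Position 8: tagging it ADV would leave rule 1 unsatisfiable, so it must be NOUN.
Position 2: tagging it ADJ would leave rule 2 unsatisfiable, so it must be CONJ.
Position 4: tagging it ADJ would leave rule 2 unsatisfiable, so it must be CONJ.
So the tagging must be: NOUN CONJ ADJ CONJ VERB CONJ ADJ NOUN VERB VERB.
Rule-by-rule: rule 1 ✓; rule 2 ✓; rule 3 ✓.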